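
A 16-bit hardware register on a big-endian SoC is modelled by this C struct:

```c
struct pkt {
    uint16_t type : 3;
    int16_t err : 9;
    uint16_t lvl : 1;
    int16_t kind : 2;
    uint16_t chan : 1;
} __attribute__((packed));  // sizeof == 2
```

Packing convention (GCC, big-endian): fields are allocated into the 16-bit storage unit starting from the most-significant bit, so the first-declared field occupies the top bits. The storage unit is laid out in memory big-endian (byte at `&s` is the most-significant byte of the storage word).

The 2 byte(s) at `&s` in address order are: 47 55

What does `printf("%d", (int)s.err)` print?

117

[0]=0x47 [1]=0x55 (big-endian) → word 0x4755
type:3 @ bit 13 → (0x4755>>13)&0x7 = 0x2
err:9 @ bit 4 → (0x4755>>4)&0x1ff = 0x75  ←
lvl:1 @ bit 3 → (0x4755>>3)&0x1 = 0x0
kind:2 @ bit 1 → (0x4755>>1)&0x3 = 0x2
chan:1 @ bit 0 → (0x4755>>0)&0x1 = 0x1
err signed 9b, MSB=0: value = 117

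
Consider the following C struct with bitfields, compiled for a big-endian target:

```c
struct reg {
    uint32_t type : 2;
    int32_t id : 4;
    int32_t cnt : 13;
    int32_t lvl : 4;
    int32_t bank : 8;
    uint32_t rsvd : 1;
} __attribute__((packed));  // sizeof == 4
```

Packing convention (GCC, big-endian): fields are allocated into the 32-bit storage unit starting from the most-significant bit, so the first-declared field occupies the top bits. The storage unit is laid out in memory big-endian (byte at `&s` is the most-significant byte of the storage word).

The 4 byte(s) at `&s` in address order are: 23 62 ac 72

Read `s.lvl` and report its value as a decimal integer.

[0]=0x23 [1]=0x62 [2]=0xac [3]=0x72 (big-endian) → word 0x2362ac72
type [30+:2] = (word>>30) & 0x3 = 0
id [26+:4] = (word>>26) & 0xf = 8
cnt [13+:13] = (word>>13) & 0x1fff = 6933
lvl [9+:4] = (word>>9) & 0xf = 6  ←
bank [1+:8] = (word>>1) & 0xff = 57
rsvd [0+:1] = (word>>0) & 0x1 = 0
lvl signed 4b, MSB=0: value = 6

6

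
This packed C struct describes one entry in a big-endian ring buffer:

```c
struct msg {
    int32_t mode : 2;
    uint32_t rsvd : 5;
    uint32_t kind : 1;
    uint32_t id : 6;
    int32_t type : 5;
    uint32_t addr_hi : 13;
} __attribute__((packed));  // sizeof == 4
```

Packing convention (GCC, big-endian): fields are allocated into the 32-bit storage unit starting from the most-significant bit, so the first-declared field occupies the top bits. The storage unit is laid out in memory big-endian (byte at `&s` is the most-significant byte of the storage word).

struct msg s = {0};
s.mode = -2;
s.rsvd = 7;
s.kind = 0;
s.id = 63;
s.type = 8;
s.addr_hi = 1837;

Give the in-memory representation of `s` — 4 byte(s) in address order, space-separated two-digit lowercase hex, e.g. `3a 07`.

mode (2b) val=-2 bits=0x2 at bit 30: 0x80000000
rsvd (5b) val=7 bits=0x7 at bit 25: 0x8e000000
kind (1b) val=0 bits=0x0 at bit 24: 0x8e000000
id (6b) val=63 bits=0x3f at bit 18: 0x8efc0000
type (5b) val=8 bits=0x8 at bit 13: 0x8efd0000
addr_hi (13b) val=1837 bits=0x72d at bit 0: 0x8efd072d
word = 0x8efd072d → big-endian bytes:
  [0]=0x8e  [1]=0xfd  [2]=0x07  [3]=0x2d

8e fd 07 2d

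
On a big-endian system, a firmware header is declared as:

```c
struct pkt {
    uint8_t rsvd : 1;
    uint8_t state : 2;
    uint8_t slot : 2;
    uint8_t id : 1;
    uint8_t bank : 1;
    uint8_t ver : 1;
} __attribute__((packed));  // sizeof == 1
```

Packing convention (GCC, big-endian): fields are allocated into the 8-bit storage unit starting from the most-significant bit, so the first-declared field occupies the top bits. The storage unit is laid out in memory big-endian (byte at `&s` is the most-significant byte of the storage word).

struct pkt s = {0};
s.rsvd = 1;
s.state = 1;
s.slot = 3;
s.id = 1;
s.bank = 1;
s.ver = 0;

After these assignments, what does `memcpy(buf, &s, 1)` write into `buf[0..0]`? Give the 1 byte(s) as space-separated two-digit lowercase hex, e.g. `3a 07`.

[7+:1] rsvd=1 & 0x1 = 0x1; word=0x80
[5+:2] state=1 & 0x3 = 0x1; word=0xa0
[3+:2] slot=3 & 0x3 = 0x3; word=0xb8
[2+:1] id=1 & 0x1 = 0x1; word=0xbc
[1+:1] bank=1 & 0x1 = 0x1; word=0xbe
[0+:1] ver=0 & 0x1 = 0x0; word=0xbe
word = 0xbe → big-endian bytes:
  [0]=0xbe

be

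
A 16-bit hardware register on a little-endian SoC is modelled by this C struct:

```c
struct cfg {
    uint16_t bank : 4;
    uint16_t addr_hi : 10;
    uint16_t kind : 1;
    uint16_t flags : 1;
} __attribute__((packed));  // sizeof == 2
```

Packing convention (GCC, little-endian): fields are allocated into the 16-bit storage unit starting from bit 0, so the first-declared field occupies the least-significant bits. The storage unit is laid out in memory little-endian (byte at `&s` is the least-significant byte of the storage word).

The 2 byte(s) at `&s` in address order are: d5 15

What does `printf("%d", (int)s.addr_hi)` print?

349

[0]=0xd5 [1]=0x15 (little-endian) → word 0x15d5
bank:4 @ bit 0 → (0x15d5>>0)&0xf = 0x5
addr_hi:10 @ bit 4 → (0x15d5>>4)&0x3ff = 0x15d  ←
kind:1 @ bit 14 → (0x15d5>>14)&0x1 = 0x0
flags:1 @ bit 15 → (0x15d5>>15)&0x1 = 0x0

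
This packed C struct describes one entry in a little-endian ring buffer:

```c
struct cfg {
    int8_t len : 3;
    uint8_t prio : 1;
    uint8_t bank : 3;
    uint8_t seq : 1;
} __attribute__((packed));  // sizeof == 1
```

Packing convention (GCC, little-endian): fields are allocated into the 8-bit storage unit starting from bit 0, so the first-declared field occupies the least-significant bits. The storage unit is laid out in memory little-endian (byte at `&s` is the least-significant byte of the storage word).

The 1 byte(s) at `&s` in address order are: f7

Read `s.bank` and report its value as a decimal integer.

7

[0]=0xf7 (little-endian) → word 0xf7
len [0+:3] = (word>>0) & 0x7 = 7
prio [3+:1] = (word>>3) & 0x1 = 0
bank [4+:3] = (word>>4) & 0x7 = 7  ←
seq [7+:1] = (word>>7) & 0x1 = 1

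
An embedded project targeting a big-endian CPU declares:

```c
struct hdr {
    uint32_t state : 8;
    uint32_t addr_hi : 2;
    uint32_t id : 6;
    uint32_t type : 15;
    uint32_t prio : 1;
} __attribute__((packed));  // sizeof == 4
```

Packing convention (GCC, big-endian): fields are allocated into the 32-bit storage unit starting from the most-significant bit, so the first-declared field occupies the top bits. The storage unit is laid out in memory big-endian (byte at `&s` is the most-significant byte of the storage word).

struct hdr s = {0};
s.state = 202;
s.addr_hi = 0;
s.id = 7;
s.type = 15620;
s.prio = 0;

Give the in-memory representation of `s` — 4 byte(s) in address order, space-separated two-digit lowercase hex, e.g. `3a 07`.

[24+:8] state=202 & 0xff = 0xca; word=0xca000000
[22+:2] addr_hi=0 & 0x3 = 0x0; word=0xca000000
[16+:6] id=7 & 0x3f = 0x7; word=0xca070000
[1+:15] type=15620 & 0x7fff = 0x3d04; word=0xca077a08
[0+:1] prio=0 & 0x1 = 0x0; word=0xca077a08
word = 0xca077a08 → big-endian bytes:
  [0]=0xca  [1]=0x07  [2]=0x7a  [3]=0x08

ca 07 7a 08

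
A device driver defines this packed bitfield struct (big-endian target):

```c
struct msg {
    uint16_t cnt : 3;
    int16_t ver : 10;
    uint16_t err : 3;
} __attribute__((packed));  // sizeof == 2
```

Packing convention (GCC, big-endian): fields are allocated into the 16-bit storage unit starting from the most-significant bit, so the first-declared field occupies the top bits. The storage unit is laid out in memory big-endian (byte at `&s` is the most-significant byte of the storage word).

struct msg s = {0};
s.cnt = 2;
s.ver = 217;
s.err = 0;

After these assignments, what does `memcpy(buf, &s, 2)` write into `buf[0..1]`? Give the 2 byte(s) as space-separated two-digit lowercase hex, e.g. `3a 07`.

[13+:3] cnt=2 & 0x7 = 0x2; word=0x4000
[3+:10] ver=217 & 0x3ff = 0xd9; word=0x46c8
[0+:3] err=0 & 0x7 = 0x0; word=0x46c8
word = 0x46c8 → big-endian bytes:
  [0]=0x46  [1]=0xc8

46 c8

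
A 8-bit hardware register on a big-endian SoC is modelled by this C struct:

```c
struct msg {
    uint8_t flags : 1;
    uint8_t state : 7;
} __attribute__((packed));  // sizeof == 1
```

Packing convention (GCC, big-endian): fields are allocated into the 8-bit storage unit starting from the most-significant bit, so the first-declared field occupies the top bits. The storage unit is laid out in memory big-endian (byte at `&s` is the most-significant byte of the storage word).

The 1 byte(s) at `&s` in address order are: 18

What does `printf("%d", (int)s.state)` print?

24

[0]=0x18 (big-endian) → word 0x18
flags:1 @ bit 7 → (0x18>>7)&0x1 = 0x0
state:7 @ bit 0 → (0x18>>0)&0x7f = 0x18  ←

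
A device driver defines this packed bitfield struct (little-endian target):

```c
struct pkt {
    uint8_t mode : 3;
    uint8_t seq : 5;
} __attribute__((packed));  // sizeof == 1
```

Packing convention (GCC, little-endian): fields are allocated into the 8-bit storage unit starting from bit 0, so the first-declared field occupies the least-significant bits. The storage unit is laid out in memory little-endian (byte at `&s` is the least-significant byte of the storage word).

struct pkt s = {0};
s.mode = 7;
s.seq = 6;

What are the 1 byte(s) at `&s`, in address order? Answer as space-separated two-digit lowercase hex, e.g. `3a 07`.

mode:3 = 7 → 0x7 << 0 → word 0x07
seq:5 = 6 → 0x6 << 3 → word 0x37
word = 0x37 → little-endian bytes:
  [0]=0x37

37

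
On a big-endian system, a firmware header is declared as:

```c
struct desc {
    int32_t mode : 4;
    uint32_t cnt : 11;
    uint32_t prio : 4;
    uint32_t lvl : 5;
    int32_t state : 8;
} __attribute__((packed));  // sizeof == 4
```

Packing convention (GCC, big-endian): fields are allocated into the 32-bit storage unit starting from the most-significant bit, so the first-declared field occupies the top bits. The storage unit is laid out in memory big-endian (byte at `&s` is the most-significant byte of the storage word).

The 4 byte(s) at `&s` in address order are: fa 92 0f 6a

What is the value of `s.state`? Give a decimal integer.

106

[0]=0xfa [1]=0x92 [2]=0x0f [3]=0x6a (big-endian) → word 0xfa920f6a
mode:4 @ bit 28 → (0xfa920f6a>>28)&0xf = 0xf
cnt:11 @ bit 17 → (0xfa920f6a>>17)&0x7ff = 0x549
prio:4 @ bit 13 → (0xfa920f6a>>13)&0xf = 0x0
lvl:5 @ bit 8 → (0xfa920f6a>>8)&0x1f = 0xf
state:8 @ bit 0 → (0xfa920f6a>>0)&0xff = 0x6a  ←
state signed 8b, MSB=0: value = 106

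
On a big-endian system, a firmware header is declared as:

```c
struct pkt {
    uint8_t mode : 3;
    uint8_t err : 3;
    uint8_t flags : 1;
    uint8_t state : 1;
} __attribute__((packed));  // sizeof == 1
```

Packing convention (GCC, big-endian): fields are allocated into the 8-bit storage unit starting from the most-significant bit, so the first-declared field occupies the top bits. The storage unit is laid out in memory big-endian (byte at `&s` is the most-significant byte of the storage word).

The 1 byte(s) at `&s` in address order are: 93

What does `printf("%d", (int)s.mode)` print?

[0]=0x93 (big-endian) → word 0x93
mode [5+:3] = (word>>5) & 0x7 = 4  ←
err [2+:3] = (word>>2) & 0x7 = 4
flags [1+:1] = (word>>1) & 0x1 = 1
state [0+:1] = (word>>0) & 0x1 = 1

4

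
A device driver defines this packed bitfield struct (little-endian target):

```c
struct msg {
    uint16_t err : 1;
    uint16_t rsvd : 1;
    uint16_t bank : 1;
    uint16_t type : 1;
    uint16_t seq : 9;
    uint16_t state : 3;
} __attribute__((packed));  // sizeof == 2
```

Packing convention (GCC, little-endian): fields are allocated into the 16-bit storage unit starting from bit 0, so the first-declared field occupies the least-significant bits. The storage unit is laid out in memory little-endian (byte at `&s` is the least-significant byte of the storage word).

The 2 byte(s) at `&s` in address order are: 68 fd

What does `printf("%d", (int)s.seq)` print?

[0]=0x68 [1]=0xfd (little-endian) → word 0xfd68
err [0+:1] = (word>>0) & 0x1 = 0
rsvd [1+:1] = (word>>1) & 0x1 = 0
bank [2+:1] = (word>>2) & 0x1 = 0
type [3+:1] = (word>>3) & 0x1 = 1
seq [4+:9] = (word>>4) & 0x1ff = 470  ←
state [13+:3] = (word>>13) & 0x7 = 7

470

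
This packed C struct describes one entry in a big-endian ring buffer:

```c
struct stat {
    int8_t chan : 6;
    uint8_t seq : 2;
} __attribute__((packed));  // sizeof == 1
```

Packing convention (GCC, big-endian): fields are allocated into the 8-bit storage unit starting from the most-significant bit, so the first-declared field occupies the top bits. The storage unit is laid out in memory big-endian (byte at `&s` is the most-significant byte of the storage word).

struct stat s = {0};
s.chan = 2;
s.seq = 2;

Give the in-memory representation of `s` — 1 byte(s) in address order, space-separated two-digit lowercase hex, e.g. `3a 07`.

0a

chan:6 = 2 → 0x2 << 2 → word 0x08
seq:2 = 2 → 0x2 << 0 → word 0x0a
word = 0x0a → big-endian bytes:
  [0]=0x0a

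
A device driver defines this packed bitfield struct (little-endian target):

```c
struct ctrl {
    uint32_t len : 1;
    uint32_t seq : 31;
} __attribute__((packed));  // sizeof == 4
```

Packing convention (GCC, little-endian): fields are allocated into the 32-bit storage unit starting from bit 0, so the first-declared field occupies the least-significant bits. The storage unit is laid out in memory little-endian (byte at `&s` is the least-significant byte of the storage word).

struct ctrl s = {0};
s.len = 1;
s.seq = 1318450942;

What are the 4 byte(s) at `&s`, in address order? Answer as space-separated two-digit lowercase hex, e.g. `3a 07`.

[0+:1] len=1 & 0x1 = 0x1; word=0x00000001
[1+:31] seq=1318450942 & 0x7fffffff = 0x4e95f6fe; word=0x9d2bedfd
word = 0x9d2bedfd → little-endian bytes:
  [0]=0xfd  [1]=0xed  [2]=0x2b  [3]=0x9d

fd ed 2b 9d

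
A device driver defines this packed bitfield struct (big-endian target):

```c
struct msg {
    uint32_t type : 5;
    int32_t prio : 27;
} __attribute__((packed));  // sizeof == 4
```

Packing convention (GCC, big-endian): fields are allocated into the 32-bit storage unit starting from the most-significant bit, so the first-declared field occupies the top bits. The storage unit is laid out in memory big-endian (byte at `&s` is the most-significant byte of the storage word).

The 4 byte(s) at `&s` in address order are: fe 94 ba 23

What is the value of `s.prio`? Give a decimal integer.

[0]=0xfe [1]=0x94 [2]=0xba [3]=0x23 (big-endian) → word 0xfe94ba23
type [27+:5] = (word>>27) & 0x1f = 31
prio [0+:27] = (word>>0) & 0x7ffffff = 110410275  ←
prio signed 27b, MSB=1: 110410275 - 134217728 = -23807453

-23807453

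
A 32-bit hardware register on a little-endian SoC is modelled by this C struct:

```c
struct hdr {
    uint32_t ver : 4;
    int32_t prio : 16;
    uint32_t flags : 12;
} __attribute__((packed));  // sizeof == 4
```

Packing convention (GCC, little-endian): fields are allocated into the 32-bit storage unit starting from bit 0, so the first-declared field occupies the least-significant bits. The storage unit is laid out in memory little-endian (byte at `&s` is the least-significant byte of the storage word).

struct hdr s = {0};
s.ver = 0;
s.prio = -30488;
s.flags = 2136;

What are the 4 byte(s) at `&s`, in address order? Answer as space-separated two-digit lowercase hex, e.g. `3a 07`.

80 8e 88 85

ver (4b) val=0 bits=0x0 at bit 0: 0x00000000
prio (16b) val=-30488 bits=0x88e8 at bit 4: 0x00088e80
flags (12b) val=2136 bits=0x858 at bit 20: 0x85888e80
word = 0x85888e80 → little-endian bytes:
  [0]=0x80  [1]=0x8e  [2]=0x88  [3]=0x85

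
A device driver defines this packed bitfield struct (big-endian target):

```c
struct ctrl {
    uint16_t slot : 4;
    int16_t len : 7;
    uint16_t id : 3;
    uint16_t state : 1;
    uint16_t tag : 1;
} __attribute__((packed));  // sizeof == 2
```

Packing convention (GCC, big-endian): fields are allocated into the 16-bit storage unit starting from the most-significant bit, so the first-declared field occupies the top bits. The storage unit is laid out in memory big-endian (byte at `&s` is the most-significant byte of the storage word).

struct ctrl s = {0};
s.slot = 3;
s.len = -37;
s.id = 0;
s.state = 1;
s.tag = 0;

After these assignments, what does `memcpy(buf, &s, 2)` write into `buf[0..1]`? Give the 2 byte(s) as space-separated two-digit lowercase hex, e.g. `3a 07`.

[12+:4] slot=3 & 0xf = 0x3; word=0x3000
[5+:7] len=-37 & 0x7f = 0x5b; word=0x3b60
[2+:3] id=0 & 0x7 = 0x0; word=0x3b60
[1+:1] state=1 & 0x1 = 0x1; word=0x3b62
[0+:1] tag=0 & 0x1 = 0x0; word=0x3b62
word = 0x3b62 → big-endian bytes:
  [0]=0x3b  [1]=0x62

3b 62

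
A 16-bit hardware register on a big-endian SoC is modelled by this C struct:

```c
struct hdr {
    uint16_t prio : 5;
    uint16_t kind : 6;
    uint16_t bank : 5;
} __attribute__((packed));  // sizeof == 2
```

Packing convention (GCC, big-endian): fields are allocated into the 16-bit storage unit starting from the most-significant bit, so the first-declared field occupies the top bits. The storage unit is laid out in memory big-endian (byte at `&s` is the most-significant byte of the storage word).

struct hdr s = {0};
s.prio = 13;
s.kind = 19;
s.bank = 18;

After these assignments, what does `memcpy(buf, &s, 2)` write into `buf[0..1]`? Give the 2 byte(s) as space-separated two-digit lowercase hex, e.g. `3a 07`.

6a 72

prio:5 = 13 → 0xd << 11 → word 0x6800
kind:6 = 19 → 0x13 << 5 → word 0x6a60
bank:5 = 18 → 0x12 << 0 → word 0x6a72
word = 0x6a72 → big-endian bytes:
  [0]=0x6a  [1]=0x72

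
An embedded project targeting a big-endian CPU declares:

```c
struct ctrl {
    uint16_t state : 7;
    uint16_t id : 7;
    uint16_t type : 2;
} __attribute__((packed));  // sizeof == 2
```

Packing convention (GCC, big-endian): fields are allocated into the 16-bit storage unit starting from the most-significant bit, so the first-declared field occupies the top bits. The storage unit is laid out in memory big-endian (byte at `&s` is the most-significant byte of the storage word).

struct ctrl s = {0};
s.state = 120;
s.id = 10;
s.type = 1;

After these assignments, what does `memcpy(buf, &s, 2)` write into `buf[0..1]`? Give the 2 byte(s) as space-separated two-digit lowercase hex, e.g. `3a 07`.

state (7b) val=120 bits=0x78 at bit 9: 0xf000
id (7b) val=10 bits=0xa at bit 2: 0xf028
type (2b) val=1 bits=0x1 at bit 0: 0xf029
word = 0xf029 → big-endian bytes:
  [0]=0xf0  [1]=0x29

f0 29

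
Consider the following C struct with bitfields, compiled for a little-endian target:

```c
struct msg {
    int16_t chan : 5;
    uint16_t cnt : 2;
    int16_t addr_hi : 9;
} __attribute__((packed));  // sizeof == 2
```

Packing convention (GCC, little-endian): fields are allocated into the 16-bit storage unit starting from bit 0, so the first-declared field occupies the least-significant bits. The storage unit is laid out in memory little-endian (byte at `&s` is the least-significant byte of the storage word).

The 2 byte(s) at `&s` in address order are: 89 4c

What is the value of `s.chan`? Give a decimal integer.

9

[0]=0x89 [1]=0x4c (little-endian) → word 0x4c89
chan:5 @ bit 0 → (0x4c89>>0)&0x1f = 0x9  ←
cnt:2 @ bit 5 → (0x4c89>>5)&0x3 = 0x0
addr_hi:9 @ bit 7 → (0x4c89>>7)&0x1ff = 0x99
chan signed 5b, MSB=0: value = 9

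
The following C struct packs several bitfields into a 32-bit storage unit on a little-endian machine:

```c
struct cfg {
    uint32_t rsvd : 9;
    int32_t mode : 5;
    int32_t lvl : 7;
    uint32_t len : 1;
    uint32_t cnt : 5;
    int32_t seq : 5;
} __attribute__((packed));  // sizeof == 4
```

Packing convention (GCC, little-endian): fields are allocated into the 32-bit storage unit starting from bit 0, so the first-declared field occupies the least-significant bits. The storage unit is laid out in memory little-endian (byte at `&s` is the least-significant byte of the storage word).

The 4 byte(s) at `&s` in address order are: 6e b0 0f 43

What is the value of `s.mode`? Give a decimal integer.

-8

[0]=0x6e [1]=0xb0 [2]=0x0f [3]=0x43 (little-endian) → word 0x430fb06e
rsvd [0+:9] = (word>>0) & 0x1ff = 110
mode [9+:5] = (word>>9) & 0x1f = 24  ←
lvl [14+:7] = (word>>14) & 0x7f = 62
len [21+:1] = (word>>21) & 0x1 = 0
cnt [22+:5] = (word>>22) & 0x1f = 12
seq [27+:5] = (word>>27) & 0x1f = 8
mode signed 5b, MSB=1: 24 - 32 = -8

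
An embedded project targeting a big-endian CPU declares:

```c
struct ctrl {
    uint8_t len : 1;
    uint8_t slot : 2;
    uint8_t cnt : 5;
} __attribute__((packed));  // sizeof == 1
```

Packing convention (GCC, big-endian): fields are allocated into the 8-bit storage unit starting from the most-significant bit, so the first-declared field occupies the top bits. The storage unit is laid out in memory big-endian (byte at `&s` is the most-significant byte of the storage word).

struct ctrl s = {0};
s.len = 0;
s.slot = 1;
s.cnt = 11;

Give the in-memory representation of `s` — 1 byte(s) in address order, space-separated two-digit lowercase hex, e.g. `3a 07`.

2b

len:1 = 0 → 0x0 << 7 → word 0x00
slot:2 = 1 → 0x1 << 5 → word 0x20
cnt:5 = 11 → 0xb << 0 → word 0x2b
word = 0x2b → big-endian bytes:
  [0]=0x2b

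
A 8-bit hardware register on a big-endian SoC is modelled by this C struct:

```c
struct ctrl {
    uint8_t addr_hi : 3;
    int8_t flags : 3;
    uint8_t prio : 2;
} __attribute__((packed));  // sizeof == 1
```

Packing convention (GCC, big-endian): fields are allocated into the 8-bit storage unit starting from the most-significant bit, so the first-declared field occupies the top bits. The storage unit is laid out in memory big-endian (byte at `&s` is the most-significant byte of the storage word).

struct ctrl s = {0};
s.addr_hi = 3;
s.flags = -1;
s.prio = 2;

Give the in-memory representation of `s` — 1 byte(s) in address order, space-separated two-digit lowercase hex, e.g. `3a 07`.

addr_hi:3 = 3 → 0x3 << 5 → word 0x60
flags:3 = -1 → 0x7 << 2 → word 0x7c
prio:2 = 2 → 0x2 << 0 → word 0x7e
word = 0x7e → big-endian bytes:
  [0]=0x7e

7e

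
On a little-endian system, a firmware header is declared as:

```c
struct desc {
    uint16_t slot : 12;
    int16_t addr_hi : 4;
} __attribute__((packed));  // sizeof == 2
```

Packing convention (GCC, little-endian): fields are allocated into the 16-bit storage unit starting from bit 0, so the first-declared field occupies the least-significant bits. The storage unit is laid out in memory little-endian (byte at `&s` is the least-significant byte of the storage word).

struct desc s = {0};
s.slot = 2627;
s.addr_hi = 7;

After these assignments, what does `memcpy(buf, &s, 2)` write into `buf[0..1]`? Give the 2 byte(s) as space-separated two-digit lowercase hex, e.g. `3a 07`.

43 7a

slot (12b) val=2627 bits=0xa43 at bit 0: 0x0a43
addr_hi (4b) val=7 bits=0x7 at bit 12: 0x7a43
word = 0x7a43 → little-endian bytes:
  [0]=0x43  [1]=0x7a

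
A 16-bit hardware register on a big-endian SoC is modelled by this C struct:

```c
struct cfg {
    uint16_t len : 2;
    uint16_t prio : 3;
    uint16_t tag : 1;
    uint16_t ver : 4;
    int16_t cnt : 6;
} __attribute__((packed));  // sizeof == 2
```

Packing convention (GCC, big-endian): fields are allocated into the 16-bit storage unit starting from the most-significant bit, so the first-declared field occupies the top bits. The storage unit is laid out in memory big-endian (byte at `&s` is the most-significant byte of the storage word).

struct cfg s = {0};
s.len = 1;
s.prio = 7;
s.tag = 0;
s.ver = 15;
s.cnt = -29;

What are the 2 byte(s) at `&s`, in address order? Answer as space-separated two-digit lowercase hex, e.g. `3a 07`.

len:2 = 1 → 0x1 << 14 → word 0x4000
prio:3 = 7 → 0x7 << 11 → word 0x7800
tag:1 = 0 → 0x0 << 10 → word 0x7800
ver:4 = 15 → 0xf << 6 → word 0x7bc0
cnt:6 = -29 → 0x23 << 0 → word 0x7be3
word = 0x7be3 → big-endian bytes:
  [0]=0x7b  [1]=0xe3

7b e3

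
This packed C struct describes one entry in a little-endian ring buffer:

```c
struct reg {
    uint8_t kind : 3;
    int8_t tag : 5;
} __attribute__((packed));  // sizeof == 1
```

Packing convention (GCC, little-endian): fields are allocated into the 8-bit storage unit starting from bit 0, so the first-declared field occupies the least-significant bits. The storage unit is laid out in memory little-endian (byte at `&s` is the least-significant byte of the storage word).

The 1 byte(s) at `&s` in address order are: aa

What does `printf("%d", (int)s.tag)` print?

-11

[0]=0xaa (little-endian) → word 0xaa
kind:3 @ bit 0 → (0xaa>>0)&0x7 = 0x2
tag:5 @ bit 3 → (0xaa>>3)&0x1f = 0x15  ←
tag signed 5b, MSB=1: 21 - 32 = -11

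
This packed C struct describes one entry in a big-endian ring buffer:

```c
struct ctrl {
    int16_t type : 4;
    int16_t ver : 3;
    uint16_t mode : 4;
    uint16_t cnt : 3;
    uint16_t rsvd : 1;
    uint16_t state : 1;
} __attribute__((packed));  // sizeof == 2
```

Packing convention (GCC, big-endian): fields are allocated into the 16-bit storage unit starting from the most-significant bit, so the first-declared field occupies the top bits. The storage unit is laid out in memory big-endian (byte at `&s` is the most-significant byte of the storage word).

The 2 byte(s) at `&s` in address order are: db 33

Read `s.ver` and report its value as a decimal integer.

[0]=0xdb [1]=0x33 (big-endian) → word 0xdb33
type:4 @ bit 12 → (0xdb33>>12)&0xf = 0xd
ver:3 @ bit 9 → (0xdb33>>9)&0x7 = 0x5  ←
mode:4 @ bit 5 → (0xdb33>>5)&0xf = 0x9
cnt:3 @ bit 2 → (0xdb33>>2)&0x7 = 0x4
rsvd:1 @ bit 1 → (0xdb33>>1)&0x1 = 0x1
state:1 @ bit 0 → (0xdb33>>0)&0x1 = 0x1
ver signed 3b, MSB=1: 5 - 8 = -3

-3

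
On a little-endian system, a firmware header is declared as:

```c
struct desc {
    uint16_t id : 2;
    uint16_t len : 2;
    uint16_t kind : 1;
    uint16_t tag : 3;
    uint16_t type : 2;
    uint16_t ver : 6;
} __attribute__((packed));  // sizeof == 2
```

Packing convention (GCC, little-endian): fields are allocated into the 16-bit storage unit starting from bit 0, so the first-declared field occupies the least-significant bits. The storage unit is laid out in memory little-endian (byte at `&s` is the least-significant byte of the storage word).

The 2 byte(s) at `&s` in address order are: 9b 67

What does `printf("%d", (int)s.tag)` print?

4

[0]=0x9b [1]=0x67 (little-endian) → word 0x679b
id [0+:2] = (word>>0) & 0x3 = 3
len [2+:2] = (word>>2) & 0x3 = 2
kind [4+:1] = (word>>4) & 0x1 = 1
tag [5+:3] = (word>>5) & 0x7 = 4  ←
type [8+:2] = (word>>8) & 0x3 = 3
ver [10+:6] = (word>>10) & 0x3f = 25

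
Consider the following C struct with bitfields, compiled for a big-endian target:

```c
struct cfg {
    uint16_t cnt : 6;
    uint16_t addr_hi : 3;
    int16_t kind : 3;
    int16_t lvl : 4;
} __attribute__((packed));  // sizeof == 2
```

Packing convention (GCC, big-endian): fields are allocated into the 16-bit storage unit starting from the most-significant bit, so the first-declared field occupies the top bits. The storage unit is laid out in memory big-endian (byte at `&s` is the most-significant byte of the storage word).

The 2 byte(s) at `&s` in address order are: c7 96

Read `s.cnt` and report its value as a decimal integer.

49

[0]=0xc7 [1]=0x96 (big-endian) → word 0xc796
cnt [10+:6] = (word>>10) & 0x3f = 49  ←
addr_hi [7+:3] = (word>>7) & 0x7 = 7
kind [4+:3] = (word>>4) & 0x7 = 1
lvl [0+:4] = (word>>0) & 0xf = 6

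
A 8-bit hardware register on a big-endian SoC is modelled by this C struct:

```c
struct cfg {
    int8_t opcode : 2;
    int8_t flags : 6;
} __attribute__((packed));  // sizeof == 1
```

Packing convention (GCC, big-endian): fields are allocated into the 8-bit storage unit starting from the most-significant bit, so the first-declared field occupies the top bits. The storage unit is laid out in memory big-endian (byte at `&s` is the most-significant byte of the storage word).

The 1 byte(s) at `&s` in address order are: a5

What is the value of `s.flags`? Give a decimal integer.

-27

[0]=0xa5 (big-endian) → word 0xa5
opcode:2 @ bit 6 → (0xa5>>6)&0x3 = 0x2
flags:6 @ bit 0 → (0xa5>>0)&0x3f = 0x25  ←
flags signed 6b, MSB=1: 37 - 64 = -27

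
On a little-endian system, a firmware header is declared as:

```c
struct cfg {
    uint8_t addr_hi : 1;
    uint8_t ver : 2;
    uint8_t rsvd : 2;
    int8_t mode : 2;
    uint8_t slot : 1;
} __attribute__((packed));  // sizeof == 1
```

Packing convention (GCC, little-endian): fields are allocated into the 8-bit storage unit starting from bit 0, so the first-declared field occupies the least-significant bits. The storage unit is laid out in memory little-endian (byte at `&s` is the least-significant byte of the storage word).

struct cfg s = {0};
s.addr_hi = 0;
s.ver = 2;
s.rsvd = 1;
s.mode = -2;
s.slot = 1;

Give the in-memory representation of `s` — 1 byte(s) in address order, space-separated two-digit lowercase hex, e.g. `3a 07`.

[0+:1] addr_hi=0 & 0x1 = 0x0; word=0x00
[1+:2] ver=2 & 0x3 = 0x2; word=0x04
[3+:2] rsvd=1 & 0x3 = 0x1; word=0x0c
[5+:2] mode=-2 & 0x3 = 0x2; word=0x4c
[7+:1] slot=1 & 0x1 = 0x1; word=0xcc
word = 0xcc → little-endian bytes:
  [0]=0xcc

cc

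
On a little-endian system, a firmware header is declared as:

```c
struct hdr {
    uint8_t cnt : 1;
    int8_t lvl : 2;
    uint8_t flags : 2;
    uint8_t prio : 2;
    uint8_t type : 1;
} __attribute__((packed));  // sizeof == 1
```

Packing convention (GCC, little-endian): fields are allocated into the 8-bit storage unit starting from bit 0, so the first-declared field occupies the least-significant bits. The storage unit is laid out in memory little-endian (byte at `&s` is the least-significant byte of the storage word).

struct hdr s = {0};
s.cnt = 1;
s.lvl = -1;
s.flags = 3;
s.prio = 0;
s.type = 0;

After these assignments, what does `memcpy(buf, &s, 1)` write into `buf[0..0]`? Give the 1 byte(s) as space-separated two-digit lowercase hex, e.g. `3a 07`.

cnt (1b) val=1 bits=0x1 at bit 0: 0x01
lvl (2b) val=-1 bits=0x3 at bit 1: 0x07
flags (2b) val=3 bits=0x3 at bit 3: 0x1f
prio (2b) val=0 bits=0x0 at bit 5: 0x1f
type (1b) val=0 bits=0x0 at bit 7: 0x1f
word = 0x1f → little-endian bytes:
  [0]=0x1f

1f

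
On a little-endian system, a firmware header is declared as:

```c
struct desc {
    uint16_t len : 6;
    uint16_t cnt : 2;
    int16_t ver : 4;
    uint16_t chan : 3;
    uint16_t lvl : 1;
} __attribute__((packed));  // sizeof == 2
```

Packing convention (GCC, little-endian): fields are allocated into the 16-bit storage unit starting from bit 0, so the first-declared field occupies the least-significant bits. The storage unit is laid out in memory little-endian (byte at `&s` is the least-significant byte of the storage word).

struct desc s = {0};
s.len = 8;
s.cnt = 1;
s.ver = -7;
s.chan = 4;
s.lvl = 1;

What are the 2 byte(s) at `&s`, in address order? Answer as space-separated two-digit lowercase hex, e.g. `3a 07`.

48 c9

[0+:6] len=8 & 0x3f = 0x8; word=0x0008
[6+:2] cnt=1 & 0x3 = 0x1; word=0x0048
[8+:4] ver=-7 & 0xf = 0x9; word=0x0948
[12+:3] chan=4 & 0x7 = 0x4; word=0x4948
[15+:1] lvl=1 & 0x1 = 0x1; word=0xc948
word = 0xc948 → little-endian bytes:
  [0]=0x48  [1]=0xc9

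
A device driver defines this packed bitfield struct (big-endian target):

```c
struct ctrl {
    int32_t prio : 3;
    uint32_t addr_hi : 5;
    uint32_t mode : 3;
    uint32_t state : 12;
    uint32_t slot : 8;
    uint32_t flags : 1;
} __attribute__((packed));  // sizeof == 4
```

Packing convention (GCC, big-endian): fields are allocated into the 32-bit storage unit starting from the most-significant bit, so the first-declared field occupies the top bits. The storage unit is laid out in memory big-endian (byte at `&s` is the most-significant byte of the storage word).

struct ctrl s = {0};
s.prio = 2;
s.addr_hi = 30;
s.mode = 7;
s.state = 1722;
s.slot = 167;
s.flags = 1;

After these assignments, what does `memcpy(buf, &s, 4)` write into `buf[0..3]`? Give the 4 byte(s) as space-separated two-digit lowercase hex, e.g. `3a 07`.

5e ed 75 4f

[29+:3] prio=2 & 0x7 = 0x2; word=0x40000000
[24+:5] addr_hi=30 & 0x1f = 0x1e; word=0x5e000000
[21+:3] mode=7 & 0x7 = 0x7; word=0x5ee00000
[9+:12] state=1722 & 0xfff = 0x6ba; word=0x5eed7400
[1+:8] slot=167 & 0xff = 0xa7; word=0x5eed754e
[0+:1] flags=1 & 0x1 = 0x1; word=0x5eed754f
word = 0x5eed754f → big-endian bytes:
  [0]=0x5e  [1]=0xed  [2]=0x75  [3]=0x4f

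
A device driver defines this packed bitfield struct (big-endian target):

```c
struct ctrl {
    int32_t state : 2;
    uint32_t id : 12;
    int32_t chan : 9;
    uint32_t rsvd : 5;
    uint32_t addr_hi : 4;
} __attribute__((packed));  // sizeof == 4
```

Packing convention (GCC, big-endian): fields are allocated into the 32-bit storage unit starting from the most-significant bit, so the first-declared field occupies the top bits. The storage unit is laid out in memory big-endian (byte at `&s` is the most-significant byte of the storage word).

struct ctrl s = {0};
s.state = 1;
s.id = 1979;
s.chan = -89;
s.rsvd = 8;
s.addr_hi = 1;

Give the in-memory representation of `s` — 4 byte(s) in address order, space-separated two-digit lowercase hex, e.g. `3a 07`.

5e ef 4e 81

state (2b) val=1 bits=0x1 at bit 30: 0x40000000
id (12b) val=1979 bits=0x7bb at bit 18: 0x5eec0000
chan (9b) val=-89 bits=0x1a7 at bit 9: 0x5eef4e00
rsvd (5b) val=8 bits=0x8 at bit 4: 0x5eef4e80
addr_hi (4b) val=1 bits=0x1 at bit 0: 0x5eef4e81
word = 0x5eef4e81 → big-endian bytes:
  [0]=0x5e  [1]=0xef  [2]=0x4e  [3]=0x81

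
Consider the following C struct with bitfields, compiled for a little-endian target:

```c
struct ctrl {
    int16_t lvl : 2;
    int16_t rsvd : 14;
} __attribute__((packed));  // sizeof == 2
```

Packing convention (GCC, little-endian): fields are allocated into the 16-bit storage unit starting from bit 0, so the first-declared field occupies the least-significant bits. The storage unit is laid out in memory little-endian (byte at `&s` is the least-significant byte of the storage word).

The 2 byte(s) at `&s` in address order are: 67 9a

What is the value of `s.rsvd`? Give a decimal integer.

-6503

[0]=0x67 [1]=0x9a (little-endian) → word 0x9a67
lvl:2 @ bit 0 → (0x9a67>>0)&0x3 = 0x3
rsvd:14 @ bit 2 → (0x9a67>>2)&0x3fff = 0x2699  ←
rsvd signed 14b, MSB=1: 9881 - 16384 = -6503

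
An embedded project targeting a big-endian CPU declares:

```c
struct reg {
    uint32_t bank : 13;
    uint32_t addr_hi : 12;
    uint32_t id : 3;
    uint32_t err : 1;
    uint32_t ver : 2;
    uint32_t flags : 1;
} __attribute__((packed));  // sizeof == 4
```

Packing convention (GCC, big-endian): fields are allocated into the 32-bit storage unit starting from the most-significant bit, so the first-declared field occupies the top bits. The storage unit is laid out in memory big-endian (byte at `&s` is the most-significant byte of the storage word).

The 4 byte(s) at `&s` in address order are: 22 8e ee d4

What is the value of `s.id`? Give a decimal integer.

[0]=0x22 [1]=0x8e [2]=0xee [3]=0xd4 (big-endian) → word 0x228eeed4
bank:13 @ bit 19 → (0x228eeed4>>19)&0x1fff = 0x451
addr_hi:12 @ bit 7 → (0x228eeed4>>7)&0xfff = 0xddd
id:3 @ bit 4 → (0x228eeed4>>4)&0x7 = 0x5  ←
err:1 @ bit 3 → (0x228eeed4>>3)&0x1 = 0x0
ver:2 @ bit 1 → (0x228eeed4>>1)&0x3 = 0x2
flags:1 @ bit 0 → (0x228eeed4>>0)&0x1 = 0x0

5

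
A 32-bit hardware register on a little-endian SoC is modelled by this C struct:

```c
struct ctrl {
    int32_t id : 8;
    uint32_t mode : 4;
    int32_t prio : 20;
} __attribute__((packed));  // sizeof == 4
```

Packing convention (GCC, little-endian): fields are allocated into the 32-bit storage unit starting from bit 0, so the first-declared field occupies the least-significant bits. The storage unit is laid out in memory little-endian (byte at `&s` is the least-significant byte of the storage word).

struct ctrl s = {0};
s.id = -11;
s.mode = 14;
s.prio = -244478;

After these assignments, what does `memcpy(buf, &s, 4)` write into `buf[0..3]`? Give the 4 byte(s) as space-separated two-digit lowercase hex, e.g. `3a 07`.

f5 2e 50 c4

id:8 = -11 → 0xf5 << 0 → word 0x000000f5
mode:4 = 14 → 0xe << 8 → word 0x00000ef5
prio:20 = -244478 → 0xc4502 << 12 → word 0xc4502ef5
word = 0xc4502ef5 → little-endian bytes:
  [0]=0xf5  [1]=0x2e  [2]=0x50  [3]=0xc4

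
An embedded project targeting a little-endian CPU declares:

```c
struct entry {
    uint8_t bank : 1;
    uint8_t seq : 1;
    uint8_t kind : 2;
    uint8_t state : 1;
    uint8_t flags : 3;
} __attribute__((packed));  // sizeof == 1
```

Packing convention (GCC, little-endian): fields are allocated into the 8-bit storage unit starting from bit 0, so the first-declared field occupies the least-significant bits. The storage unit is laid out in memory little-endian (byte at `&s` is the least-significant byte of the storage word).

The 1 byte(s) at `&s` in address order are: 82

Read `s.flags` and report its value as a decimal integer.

4

[0]=0x82 (little-endian) → word 0x82
bank:1 @ bit 0 → (0x82>>0)&0x1 = 0x0
seq:1 @ bit 1 → (0x82>>1)&0x1 = 0x1
kind:2 @ bit 2 → (0x82>>2)&0x3 = 0x0
state:1 @ bit 4 → (0x82>>4)&0x1 = 0x0
flags:3 @ bit 5 → (0x82>>5)&0x7 = 0x4  ←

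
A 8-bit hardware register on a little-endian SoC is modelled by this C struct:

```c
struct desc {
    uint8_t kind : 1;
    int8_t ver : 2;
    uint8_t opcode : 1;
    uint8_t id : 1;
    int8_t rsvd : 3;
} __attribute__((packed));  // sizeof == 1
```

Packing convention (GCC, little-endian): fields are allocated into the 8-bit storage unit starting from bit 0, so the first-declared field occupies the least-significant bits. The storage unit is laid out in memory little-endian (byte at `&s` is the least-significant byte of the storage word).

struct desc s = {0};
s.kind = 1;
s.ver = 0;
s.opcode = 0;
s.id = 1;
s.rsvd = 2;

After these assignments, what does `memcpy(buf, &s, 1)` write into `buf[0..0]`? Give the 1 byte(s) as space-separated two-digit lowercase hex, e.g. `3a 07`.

kind (1b) val=1 bits=0x1 at bit 0: 0x01
ver (2b) val=0 bits=0x0 at bit 1: 0x01
opcode (1b) val=0 bits=0x0 at bit 3: 0x01
id (1b) val=1 bits=0x1 at bit 4: 0x11
rsvd (3b) val=2 bits=0x2 at bit 5: 0x51
word = 0x51 → little-endian bytes:
  [0]=0x51

51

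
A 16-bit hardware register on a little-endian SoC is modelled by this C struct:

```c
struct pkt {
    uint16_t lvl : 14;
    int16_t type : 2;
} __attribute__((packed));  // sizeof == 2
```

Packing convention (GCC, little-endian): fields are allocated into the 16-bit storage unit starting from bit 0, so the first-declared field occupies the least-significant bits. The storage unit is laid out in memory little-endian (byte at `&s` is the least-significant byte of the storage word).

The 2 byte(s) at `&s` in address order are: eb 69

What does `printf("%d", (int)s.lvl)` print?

10731

[0]=0xeb [1]=0x69 (little-endian) → word 0x69eb
lvl:14 @ bit 0 → (0x69eb>>0)&0x3fff = 0x29eb  ←
type:2 @ bit 14 → (0x69eb>>14)&0x3 = 0x1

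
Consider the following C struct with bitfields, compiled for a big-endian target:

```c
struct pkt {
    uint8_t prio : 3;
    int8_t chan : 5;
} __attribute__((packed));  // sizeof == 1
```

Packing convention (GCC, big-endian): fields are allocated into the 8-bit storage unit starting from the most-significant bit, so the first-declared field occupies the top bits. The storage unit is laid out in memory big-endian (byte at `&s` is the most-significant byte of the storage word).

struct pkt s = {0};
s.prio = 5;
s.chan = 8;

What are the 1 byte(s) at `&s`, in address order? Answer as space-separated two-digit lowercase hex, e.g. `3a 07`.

[5+:3] prio=5 & 0x7 = 0x5; word=0xa0
[0+:5] chan=8 & 0x1f = 0x8; word=0xa8
word = 0xa8 → big-endian bytes:
  [0]=0xa8

a8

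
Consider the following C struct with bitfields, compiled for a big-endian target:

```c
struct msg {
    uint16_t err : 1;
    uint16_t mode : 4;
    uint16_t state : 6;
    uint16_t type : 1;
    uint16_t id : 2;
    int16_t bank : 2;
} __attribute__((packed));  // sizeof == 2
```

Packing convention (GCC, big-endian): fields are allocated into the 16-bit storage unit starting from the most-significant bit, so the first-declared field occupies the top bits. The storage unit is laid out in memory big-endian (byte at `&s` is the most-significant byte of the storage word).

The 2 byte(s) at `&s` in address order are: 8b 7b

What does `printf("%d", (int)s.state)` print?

[0]=0x8b [1]=0x7b (big-endian) → word 0x8b7b
err [15+:1] = (word>>15) & 0x1 = 1
mode [11+:4] = (word>>11) & 0xf = 1
state [5+:6] = (word>>5) & 0x3f = 27  ←
type [4+:1] = (word>>4) & 0x1 = 1
id [2+:2] = (word>>2) & 0x3 = 2
bank [0+:2] = (word>>0) & 0x3 = 3

27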